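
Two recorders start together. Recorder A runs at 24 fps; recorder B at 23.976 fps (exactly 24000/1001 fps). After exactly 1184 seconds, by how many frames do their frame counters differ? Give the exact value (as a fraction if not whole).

A emits 24 × 1184 = 28416 frames; B emits 24000/1001 × 1184 = 28416000/1001.
Difference = 28416/1001 frames (≈ 28.3876); B is behind A.

28416/1001 frames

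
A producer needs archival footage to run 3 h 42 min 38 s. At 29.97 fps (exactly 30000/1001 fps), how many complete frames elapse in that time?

400339 frames

3 h 42 min 38 s = 13358 s.
Frames = 13358 × 30000/1001 = 400740000/1001 ≈ 400339.6603.
Complete frames: 400339.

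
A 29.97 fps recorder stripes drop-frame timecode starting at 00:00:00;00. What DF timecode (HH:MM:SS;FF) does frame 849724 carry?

07:52:32;14

Ten DF minutes hold 17982 frames, so frame 849724 lies in block 47 (frames 845154–863135) with 4570 frames into that block.
The block's first minute is 1800 frames and the rest 1798 each; 4570 frames reaches minute 2, so 47 × 18 + 2 × 2 = 850 labels have been skipped so far.
Adding those back, label number 849724 + 850 = 850574 at 30 labels/s is 28352 s + 14 f = 7 h 52 min 32 s frame 14, i.e. 07:52:32;14.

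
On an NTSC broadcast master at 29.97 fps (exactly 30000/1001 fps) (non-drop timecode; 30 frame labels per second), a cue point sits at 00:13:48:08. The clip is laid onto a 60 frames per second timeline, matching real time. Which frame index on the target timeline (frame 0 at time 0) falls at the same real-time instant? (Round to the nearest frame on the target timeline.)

frame 49746

Source frame index: (0×3600 + 13×60 + 48) × 30 + 8 = 24848.
Real time: 24848 / (30000/1001) = 1554553/1875 s.
Target frame: (1554553/1875) × (60) = 6218212/125 ≈ 49745.696 → 49746.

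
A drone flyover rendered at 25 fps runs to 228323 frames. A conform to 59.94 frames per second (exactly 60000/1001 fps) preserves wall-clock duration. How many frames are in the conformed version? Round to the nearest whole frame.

547428 frames

Frames at target rate = 228323 × (60000/1001) / (25) = 547975200/1001 ≈ 547427.772.
Nearest whole frame: 547428.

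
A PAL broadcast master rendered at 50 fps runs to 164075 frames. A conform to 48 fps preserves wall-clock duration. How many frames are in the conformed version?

Target frames = source frames × (target rate / source rate) = 164075 × (48)/(50) = 164075 × 24/25 = 157512.

157512 frames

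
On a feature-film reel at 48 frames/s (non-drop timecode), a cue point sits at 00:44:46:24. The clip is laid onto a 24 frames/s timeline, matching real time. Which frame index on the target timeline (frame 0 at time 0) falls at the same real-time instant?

Source frame index: (0×3600 + 44×60 + 46) × 48 + 24 = 128952.
Real time: 128952 / (48) = 5373/2 s.
Target frame: (5373/2) × (24) = 64476.

frame 64476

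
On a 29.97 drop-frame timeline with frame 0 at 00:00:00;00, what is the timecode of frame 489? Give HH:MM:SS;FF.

Ten DF minutes hold 17982 frames, so frame 489 lies in block 0 (frames 0–17981) with 489 frames into that block.
The block's first minute is 1800 frames and the rest 1798 each; 489 frames reaches minute 0, so 0 × 18 + 0 × 2 = 0 labels have been skipped so far.
Adding those back, label number 489 + 0 = 489 at 30 labels/s is 16 s + 9 f = 0 h 0 min 16 s frame 9, i.e. 00:00:16;09.

00:00:16;09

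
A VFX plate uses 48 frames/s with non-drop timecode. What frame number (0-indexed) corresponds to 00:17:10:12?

frame 49452

Total seconds to the label: (0 × 3600 + 17 × 60 + 10) = 1030.
Frame index = 1030 × 48 + 12 = 49452.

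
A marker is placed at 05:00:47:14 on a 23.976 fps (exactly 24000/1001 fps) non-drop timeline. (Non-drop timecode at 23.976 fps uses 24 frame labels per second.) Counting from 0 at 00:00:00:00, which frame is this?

433142

Total seconds to the label: (5 × 3600 + 0 × 60 + 47) = 18047.
Frame index = 18047 × 24 + 14 = 433142.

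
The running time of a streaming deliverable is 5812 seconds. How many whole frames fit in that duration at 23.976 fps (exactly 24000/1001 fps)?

Frames = 5812 × 24000/1001 = 139488000/1001 ≈ 139348.6513.
Complete frames: 139348.

139348 frames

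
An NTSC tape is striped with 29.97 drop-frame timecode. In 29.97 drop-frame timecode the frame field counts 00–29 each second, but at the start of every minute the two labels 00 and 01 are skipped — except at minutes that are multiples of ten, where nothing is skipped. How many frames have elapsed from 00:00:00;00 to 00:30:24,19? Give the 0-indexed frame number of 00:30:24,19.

As if non-drop at 30 labels/s: (0 × 3600 + 30 × 60 + 24) × 30 + 19 = 54739.
Minute boundaries passed: 30; those not divisible by 10: 30 − 3 = 27; dropped labels = 2 × 27 = 54.
Actual frame index = 54739 − 54 = 54685.

54685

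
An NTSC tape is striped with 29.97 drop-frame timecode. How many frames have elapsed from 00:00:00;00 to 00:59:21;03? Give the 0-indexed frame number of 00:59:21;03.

Complete 10-minute blocks: 5, each 17982 frames → 89910.
Remaining 9 whole minutes in the current block: 1800 + 8 × 1798 = 16184 frames.
Within the current minute: 21 × 30 + 3 − 2 = 631 (labels ;00/;01 skipped at this minute). Total = 89910 + 16184 + 631 = 106725.

106725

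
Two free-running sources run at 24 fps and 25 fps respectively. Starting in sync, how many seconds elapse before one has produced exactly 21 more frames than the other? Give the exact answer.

The gap grows by |25 − 24| = 1 frame per second.
Time for a 21-frame gap: 21 ÷ (1) = 21 s.

21 seconds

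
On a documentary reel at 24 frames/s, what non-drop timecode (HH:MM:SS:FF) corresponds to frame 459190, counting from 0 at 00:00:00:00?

05:18:52:22

459190 ÷ 24 = 19132 full seconds, remainder 22 frames.
19132 s = 5 h 18 min 52 s.
Timecode: 05:18:52:22.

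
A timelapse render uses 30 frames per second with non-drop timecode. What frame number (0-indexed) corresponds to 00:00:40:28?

frame 1228

Total seconds to the label: (0 × 3600 + 0 × 60 + 40) = 40.
Frame index = 40 × 30 + 28 = 1228.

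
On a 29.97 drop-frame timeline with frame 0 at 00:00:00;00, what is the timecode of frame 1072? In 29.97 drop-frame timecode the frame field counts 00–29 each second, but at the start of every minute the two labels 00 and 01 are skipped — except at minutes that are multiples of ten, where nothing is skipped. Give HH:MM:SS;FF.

Ten DF minutes hold 17982 frames, so frame 1072 lies in block 0 (frames 0–17981) with 1072 frames into that block.
The block's first minute is 1800 frames and the rest 1798 each; 1072 frames reaches minute 0, so 0 × 18 + 0 × 2 = 0 labels have been skipped so far.
Adding those back, label number 1072 + 0 = 1072 at 30 labels/s is 35 s + 22 f = 0 h 0 min 35 s frame 22, i.e. 00:00:35;22.

00:00:35;22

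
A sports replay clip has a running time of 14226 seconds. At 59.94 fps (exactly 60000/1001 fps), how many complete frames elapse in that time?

Frames = 14226 × 60000/1001 = 853560000/1001 ≈ 852707.2927.
Complete frames: 852707.

852707 frames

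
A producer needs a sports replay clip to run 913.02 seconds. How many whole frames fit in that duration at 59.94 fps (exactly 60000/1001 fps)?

54726 frames

Frames = 913.02 × 60000/1001 = 54781200/1001 ≈ 54726.4735.
Complete frames: 54726.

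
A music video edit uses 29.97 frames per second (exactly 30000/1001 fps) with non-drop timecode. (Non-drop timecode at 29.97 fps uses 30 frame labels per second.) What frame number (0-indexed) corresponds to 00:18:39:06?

frame 33576

Total seconds to the label: (0 × 3600 + 18 × 60 + 39) = 1119.
Frame index = 1119 × 30 + 6 = 33576.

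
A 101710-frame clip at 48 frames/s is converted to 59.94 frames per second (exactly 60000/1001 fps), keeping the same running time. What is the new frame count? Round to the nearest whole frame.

Frames at target rate = 101710 × (60000/1001) / (48) = 18162500/143 ≈ 127010.490.
Nearest whole frame: 127010.

127010 frames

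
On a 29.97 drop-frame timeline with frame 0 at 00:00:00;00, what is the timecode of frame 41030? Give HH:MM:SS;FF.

00:22:49;00

Each 10-minute DF block holds 10 × 60 × 30 − 9 × 2 = 17982 frames. 41030 ÷ 17982 → 2 full blocks, remainder 5066.
Within the partial block the first minute is 1800 frames and each further minute 1798, so 2 further minute boundaries passed. Total skipped labels = 18 × 2 + 2 × 2 = 40.
Non-drop label index = 41030 + 40 = 41070; at 30 labels/s that is 00:22:49:00, i.e. DF 00:22:49;00.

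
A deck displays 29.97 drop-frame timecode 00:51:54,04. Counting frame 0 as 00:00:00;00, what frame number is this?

As if non-drop at 30 labels/s: (0 × 3600 + 51 × 60 + 54) × 30 + 4 = 93424.
Minute boundaries passed: 51; those not divisible by 10: 51 − 5 = 46; dropped labels = 2 × 46 = 92.
Actual frame index = 93424 − 92 = 93332.

93332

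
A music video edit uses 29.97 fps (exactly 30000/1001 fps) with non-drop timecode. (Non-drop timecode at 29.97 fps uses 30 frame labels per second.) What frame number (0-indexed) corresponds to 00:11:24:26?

20546

Total seconds to the label: (0 × 3600 + 11 × 60 + 24) = 684.
Frame index = 684 × 30 + 26 = 20546.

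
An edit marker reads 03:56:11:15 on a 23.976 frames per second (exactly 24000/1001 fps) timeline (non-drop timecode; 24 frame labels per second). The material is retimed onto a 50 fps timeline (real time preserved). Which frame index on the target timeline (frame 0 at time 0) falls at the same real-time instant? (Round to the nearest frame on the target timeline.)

Source frame index: (3×3600 + 56×60 + 11) × 24 + 15 = 340119.
Real time: 340119 / (24000/1001) = 113486373/8000 s.
Target frame: (113486373/8000) × (50) = 113486373/160 ≈ 709289.831 → 709290.

frame 709290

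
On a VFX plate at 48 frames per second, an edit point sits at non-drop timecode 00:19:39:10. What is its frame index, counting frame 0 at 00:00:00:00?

frame 56602

Total seconds to the label: (0 × 3600 + 19 × 60 + 39) = 1179.
Frame index = 1179 × 48 + 10 = 56602.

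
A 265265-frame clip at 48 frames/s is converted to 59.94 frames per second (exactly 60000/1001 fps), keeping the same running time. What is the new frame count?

Target frames = source frames × (target rate / source rate) = 265265 × (60000/1001)/(48) = 265265 × 1250/1001 = 331250.

331250 frames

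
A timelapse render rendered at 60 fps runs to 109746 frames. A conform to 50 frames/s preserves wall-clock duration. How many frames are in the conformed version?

91455 frames

Target frames = source frames × (target rate / source rate) = 109746 × (50)/(60) = 109746 × 5/6 = 91455.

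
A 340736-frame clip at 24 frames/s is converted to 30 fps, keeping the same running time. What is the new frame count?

425920 frames

Target frames = source frames × (target rate / source rate) = 340736 × (30)/(24) = 340736 × 5/4 = 425920.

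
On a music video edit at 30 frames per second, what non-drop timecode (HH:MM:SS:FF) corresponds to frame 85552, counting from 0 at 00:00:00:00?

00:47:31:22

85552 ÷ 30 = 2851 full seconds, remainder 22 frames.
2851 s = 0 h 47 min 31 s.
Timecode: 00:47:31:22.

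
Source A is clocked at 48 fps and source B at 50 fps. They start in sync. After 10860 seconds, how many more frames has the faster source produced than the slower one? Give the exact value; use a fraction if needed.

A emits 48 × 10860 = 521280 frames; B emits 50 × 10860 = 543000.
Difference = 21720 frames; B is ahead of A.

21720 frames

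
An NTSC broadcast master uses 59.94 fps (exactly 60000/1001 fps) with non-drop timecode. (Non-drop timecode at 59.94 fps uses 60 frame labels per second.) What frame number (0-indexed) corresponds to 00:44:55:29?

frame 161729

Total seconds to the label: (0 × 3600 + 44 × 60 + 55) = 2695.
Frame index = 2695 × 60 + 29 = 161729.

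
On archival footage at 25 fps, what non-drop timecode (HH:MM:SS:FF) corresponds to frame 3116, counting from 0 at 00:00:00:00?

3116 ÷ 25 = 124 full seconds, remainder 16 frames.
124 s = 0 h 2 min 4 s.
Timecode: 00:02:04:16.

00:02:04:16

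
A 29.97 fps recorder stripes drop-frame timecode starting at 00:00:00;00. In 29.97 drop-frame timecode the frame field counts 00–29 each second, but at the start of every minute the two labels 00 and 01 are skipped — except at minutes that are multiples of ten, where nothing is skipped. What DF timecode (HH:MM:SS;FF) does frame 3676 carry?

Ten DF minutes hold 17982 frames, so frame 3676 lies in block 0 (frames 0–17981) with 3676 frames into that block.
The block's first minute is 1800 frames and the rest 1798 each; 3676 frames reaches minute 2, so 0 × 18 + 2 × 2 = 4 labels have been skipped so far.
Adding those back, label number 3676 + 4 = 3680 at 30 labels/s is 122 s + 20 f = 0 h 2 min 2 s frame 20, i.e. 00:02:02;20.

00:02:02;20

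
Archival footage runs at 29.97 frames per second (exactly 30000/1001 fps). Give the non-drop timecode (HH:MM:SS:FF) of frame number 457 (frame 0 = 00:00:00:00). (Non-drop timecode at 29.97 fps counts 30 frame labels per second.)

457 ÷ 30 = 15 full seconds, remainder 7 frames.
15 s = 0 h 0 min 15 s.
Timecode: 00:00:15:07.

00:00:15:07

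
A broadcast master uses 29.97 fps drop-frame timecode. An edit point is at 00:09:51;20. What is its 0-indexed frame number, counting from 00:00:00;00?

As if non-drop at 30 labels/s: (0 × 3600 + 9 × 60 + 51) × 30 + 20 = 17750.
Minute boundaries passed: 9; those not divisible by 10: 9 − 0 = 9; dropped labels = 2 × 9 = 18.
Actual frame index = 17750 − 18 = 17732.

17732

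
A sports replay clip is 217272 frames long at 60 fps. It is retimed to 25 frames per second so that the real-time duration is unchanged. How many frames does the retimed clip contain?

90530 frames

Target frames = source frames × (target rate / source rate) = 217272 × (25)/(60) = 217272 × 5/12 = 90530.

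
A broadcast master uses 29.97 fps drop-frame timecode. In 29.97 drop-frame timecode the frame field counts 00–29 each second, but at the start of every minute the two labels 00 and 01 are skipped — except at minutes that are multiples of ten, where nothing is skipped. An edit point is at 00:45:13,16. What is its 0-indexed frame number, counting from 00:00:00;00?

81324

Complete 10-minute blocks: 4, each 17982 frames → 71928.
Remaining 5 whole minutes in the current block: 1800 + 4 × 1798 = 8992 frames.
Within the current minute: 13 × 30 + 16 − 2 = 404 (labels ;00/;01 skipped at this minute). Total = 71928 + 8992 + 404 = 81324.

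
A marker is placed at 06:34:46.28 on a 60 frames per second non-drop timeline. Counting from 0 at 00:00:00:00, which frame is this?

Total seconds to the label: (6 × 3600 + 34 × 60 + 46) = 23686.
Frame index = 23686 × 60 + 28 = 1421188.

frame 1421188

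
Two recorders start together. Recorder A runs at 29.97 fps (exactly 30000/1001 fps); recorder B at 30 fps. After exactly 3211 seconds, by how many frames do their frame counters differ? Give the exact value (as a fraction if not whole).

A emits 30000/1001 × 3211 = 7410000/77 frames; B emits 30 × 3211 = 96330.
Difference = 7410/77 frames (≈ 96.2338); B is ahead of A.

7410/77 frames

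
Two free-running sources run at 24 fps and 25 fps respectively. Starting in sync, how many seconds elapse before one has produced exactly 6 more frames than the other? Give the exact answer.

The gap grows by |25 − 24| = 1 frame per second.
Time for a 6-frame gap: 6 ÷ (1) = 6 s.

6 seconds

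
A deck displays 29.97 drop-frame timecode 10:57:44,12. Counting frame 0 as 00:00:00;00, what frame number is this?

As if non-drop at 30 labels/s: (10 × 3600 + 57 × 60 + 44) × 30 + 12 = 1183932.
Minute boundaries passed: 657; those not divisible by 10: 657 − 65 = 592; dropped labels = 2 × 592 = 1184.
Actual frame index = 1183932 − 1184 = 1182748.

1182748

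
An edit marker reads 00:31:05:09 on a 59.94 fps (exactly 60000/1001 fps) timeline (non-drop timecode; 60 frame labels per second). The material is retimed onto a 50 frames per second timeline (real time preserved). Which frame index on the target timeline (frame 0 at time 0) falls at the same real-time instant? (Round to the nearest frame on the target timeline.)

frame 93351

Source frame index: (0×3600 + 31×60 + 5) × 60 + 9 = 111909.
Real time: 111909 / (60000/1001) = 37340303/20000 s.
Target frame: (37340303/20000) × (50) = 37340303/400 ≈ 93350.758 → 93351.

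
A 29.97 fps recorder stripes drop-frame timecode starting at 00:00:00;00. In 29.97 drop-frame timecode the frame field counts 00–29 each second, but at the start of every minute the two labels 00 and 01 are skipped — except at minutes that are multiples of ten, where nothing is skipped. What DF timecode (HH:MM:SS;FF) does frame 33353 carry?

00:18:32;27

Ten DF minutes hold 17982 frames, so frame 33353 lies in block 1 (frames 17982–35963) with 15371 frames into that block.
The block's first minute is 1800 frames and the rest 1798 each; 15371 frames reaches minute 8, so 1 × 18 + 8 × 2 = 34 labels have been skipped so far.
Adding those back, label number 33353 + 34 = 33387 at 30 labels/s is 1112 s + 27 f = 0 h 18 min 32 s frame 27, i.e. 00:18:32;27.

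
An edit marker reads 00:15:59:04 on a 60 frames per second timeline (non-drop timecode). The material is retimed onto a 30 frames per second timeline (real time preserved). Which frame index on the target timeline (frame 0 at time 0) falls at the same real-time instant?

frame 28772

Source frame index: (0×3600 + 15×60 + 59) × 60 + 4 = 57544.
Real time: 57544 / (60) = 14386/15 s.
Target frame: (14386/15) × (30) = 28772.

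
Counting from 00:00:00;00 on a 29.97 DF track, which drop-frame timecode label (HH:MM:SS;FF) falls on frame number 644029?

Each 10-minute DF block holds 10 × 60 × 30 − 9 × 2 = 17982 frames. 644029 ÷ 17982 → 35 full blocks, remainder 14659.
Within the partial block the first minute is 1800 frames and each further minute 1798, so 8 further minute boundaries passed. Total skipped labels = 18 × 35 + 2 × 8 = 646.
Non-drop label index = 644029 + 646 = 644675; at 30 labels/s that is 05:58:09:05, i.e. DF 05:58:09;05.

05:58:09;05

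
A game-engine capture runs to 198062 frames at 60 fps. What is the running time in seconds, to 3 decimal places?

Running time = 198062 × 1/60 = 99031/30 s ≈ 3301.033 s.

3301.033 seconds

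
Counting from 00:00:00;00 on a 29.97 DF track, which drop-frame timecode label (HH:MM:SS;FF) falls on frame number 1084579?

10:03:08;25

Each 10-minute DF block holds 10 × 60 × 30 − 9 × 2 = 17982 frames. 1084579 ÷ 17982 → 60 full blocks, remainder 5659.
Within the partial block the first minute is 1800 frames and each further minute 1798, so 3 further minute boundaries passed. Total skipped labels = 18 × 60 + 2 × 3 = 1086.
Non-drop label index = 1084579 + 1086 = 1085665; at 30 labels/s that is 10:03:08:25, i.e. DF 10:03:08;25.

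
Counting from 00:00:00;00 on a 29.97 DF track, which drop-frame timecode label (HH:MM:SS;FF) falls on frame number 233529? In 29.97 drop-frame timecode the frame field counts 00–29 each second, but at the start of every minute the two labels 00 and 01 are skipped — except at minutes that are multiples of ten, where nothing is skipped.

02:09:52;03

Ten DF minutes hold 17982 frames, so frame 233529 lies in block 12 (frames 215784–233765) with 17745 frames into that block.
The block's first minute is 1800 frames and the rest 1798 each; 17745 frames reaches minute 9, so 12 × 18 + 9 × 2 = 234 labels have been skipped so far.
Adding those back, label number 233529 + 234 = 233763 at 30 labels/s is 7792 s + 3 f = 2 h 9 min 52 s frame 3, i.e. 02:09:52;03.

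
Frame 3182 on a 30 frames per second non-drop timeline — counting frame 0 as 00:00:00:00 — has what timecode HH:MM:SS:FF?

3182 ÷ 30 = 106 full seconds, remainder 2 frames.
106 s = 0 h 1 min 46 s.
Timecode: 00:01:46:02.

00:01:46:02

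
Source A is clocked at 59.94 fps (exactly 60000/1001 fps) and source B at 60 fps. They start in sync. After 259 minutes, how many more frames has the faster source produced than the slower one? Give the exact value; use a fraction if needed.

133200/143 frames

259 min = 15540 s.
A emits 60000/1001 × 15540 = 133200000/143 frames; B emits 60 × 15540 = 932400.
Difference = 133200/143 frames (≈ 931.4685); B is ahead of A.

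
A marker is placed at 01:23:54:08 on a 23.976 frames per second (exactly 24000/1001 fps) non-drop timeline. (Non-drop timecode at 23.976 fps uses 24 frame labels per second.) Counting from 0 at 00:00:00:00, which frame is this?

120824

Total seconds to the label: (1 × 3600 + 23 × 60 + 54) = 5034.
Frame index = 5034 × 24 + 8 = 120824.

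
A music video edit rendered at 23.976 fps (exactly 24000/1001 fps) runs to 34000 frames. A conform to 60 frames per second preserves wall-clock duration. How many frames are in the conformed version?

85085 frames

Target frames = source frames × (target rate / source rate) = 34000 × (60)/(24000/1001) = 34000 × 1001/400 = 85085.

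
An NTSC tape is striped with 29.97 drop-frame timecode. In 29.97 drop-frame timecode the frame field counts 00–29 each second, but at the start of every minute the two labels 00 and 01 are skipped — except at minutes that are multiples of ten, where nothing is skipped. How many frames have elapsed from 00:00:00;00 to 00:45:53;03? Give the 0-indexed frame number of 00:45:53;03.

82511

As if non-drop at 30 labels/s: (0 × 3600 + 45 × 60 + 53) × 30 + 3 = 82593.
Minute boundaries passed: 45; those not divisible by 10: 45 − 4 = 41; dropped labels = 2 × 41 = 82.
Actual frame index = 82593 − 82 = 82511.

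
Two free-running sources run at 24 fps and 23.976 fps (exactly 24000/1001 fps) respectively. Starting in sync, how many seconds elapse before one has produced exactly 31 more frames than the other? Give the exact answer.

31031/24 seconds

The gap grows by |24000/1001 − 24| = 24/1001 frames per second.
Time for a 31-frame gap: 31 ÷ (24/1001) = 31031/24 s.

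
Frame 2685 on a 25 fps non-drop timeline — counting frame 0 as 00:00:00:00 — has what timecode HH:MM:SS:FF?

00:01:47:10

2685 ÷ 25 = 107 full seconds, remainder 10 frames.
107 s = 0 h 1 min 47 s.
Timecode: 00:01:47:10.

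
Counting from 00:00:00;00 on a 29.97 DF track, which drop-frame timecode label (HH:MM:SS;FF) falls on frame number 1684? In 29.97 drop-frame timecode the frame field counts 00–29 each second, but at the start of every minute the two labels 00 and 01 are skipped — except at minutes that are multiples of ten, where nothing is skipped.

Ten DF minutes hold 17982 frames, so frame 1684 lies in block 0 (frames 0–17981) with 1684 frames into that block.
The block's first minute is 1800 frames and the rest 1798 each; 1684 frames reaches minute 0, so 0 × 18 + 0 × 2 = 0 labels have been skipped so far.
Adding those back, label number 1684 + 0 = 1684 at 30 labels/s is 56 s + 4 f = 0 h 0 min 56 s frame 4, i.e. 00:00:56;04.

00:00:56;04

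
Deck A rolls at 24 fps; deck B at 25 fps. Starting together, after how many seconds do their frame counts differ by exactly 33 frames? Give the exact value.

33 seconds

The gap grows by |25 − 24| = 1 frame per second.
Time for a 33-frame gap: 33 ÷ (1) = 33 s.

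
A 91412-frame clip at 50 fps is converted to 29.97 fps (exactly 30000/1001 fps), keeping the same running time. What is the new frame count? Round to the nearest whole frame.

54792 frames

Frames at target rate = 91412 × (30000/1001) / (50) = 54847200/1001 ≈ 54792.408.
Nearest whole frame: 54792.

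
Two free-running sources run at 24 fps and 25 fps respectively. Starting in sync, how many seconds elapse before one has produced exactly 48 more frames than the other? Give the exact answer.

The gap grows by |25 − 24| = 1 frame per second.
Time for a 48-frame gap: 48 ÷ (1) = 48 s.

48 seconds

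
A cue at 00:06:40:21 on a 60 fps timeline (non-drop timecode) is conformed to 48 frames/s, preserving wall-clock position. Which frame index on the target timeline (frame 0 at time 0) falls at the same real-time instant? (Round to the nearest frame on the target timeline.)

Source frame index: (0×3600 + 6×60 + 40) × 60 + 21 = 24021.
Real time: 24021 / (60) = 8007/20 s.
Target frame: (8007/20) × (48) = 96084/5 ≈ 19216.800 → 19217.

frame 19217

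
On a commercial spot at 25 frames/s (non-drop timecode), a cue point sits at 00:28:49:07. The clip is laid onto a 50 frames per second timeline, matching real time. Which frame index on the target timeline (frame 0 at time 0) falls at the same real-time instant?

frame 86464

Source frame index: (0×3600 + 28×60 + 49) × 25 + 7 = 43232.
Real time: 43232 / (25) = 43232/25 s.
Target frame: (43232/25) × (50) = 86464.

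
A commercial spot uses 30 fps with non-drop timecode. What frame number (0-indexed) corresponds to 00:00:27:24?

Total seconds to the label: (0 × 3600 + 0 × 60 + 27) = 27.
Frame index = 27 × 30 + 24 = 834.

frame 834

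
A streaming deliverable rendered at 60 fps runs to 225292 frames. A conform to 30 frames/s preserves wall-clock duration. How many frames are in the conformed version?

112646 frames

Frames at target rate = 225292 × (30) / (60) = 112646.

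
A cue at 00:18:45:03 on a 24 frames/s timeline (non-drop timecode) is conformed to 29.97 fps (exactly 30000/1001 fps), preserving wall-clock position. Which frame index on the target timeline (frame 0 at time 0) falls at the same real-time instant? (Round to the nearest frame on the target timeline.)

Source frame index: (0×3600 + 18×60 + 45) × 24 + 3 = 27003.
Real time: 27003 / (24) = 9001/8 s.
Target frame: (9001/8) × (30000/1001) = 33753750/1001 ≈ 33720.030 → 33720.

frame 33720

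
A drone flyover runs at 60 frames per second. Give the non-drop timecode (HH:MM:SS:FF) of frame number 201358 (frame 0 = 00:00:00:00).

00:55:55:58

201358 ÷ 60 = 3355 full seconds, remainder 58 frames.
3355 s = 0 h 55 min 55 s.
Timecode: 00:55:55:58.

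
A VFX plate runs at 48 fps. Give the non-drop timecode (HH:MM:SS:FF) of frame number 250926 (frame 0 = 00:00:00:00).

01:27:07:30

250926 ÷ 48 = 5227 full seconds, remainder 30 frames.
5227 s = 1 h 27 min 7 s.
Timecode: 01:27:07:30.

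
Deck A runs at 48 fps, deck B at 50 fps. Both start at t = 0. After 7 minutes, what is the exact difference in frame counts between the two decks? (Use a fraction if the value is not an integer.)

7 min = 420 s.
A emits 48 × 420 = 20160 frames; B emits 50 × 420 = 21000.
Difference = 840 frames; B is ahead of A.

840 frames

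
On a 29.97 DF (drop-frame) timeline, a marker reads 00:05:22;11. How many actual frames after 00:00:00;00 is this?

9661

Complete 10-minute blocks: 0, each 17982 frames → 0.
Remaining 5 whole minutes in the current block: 1800 + 4 × 1798 = 8992 frames.
Within the current minute: 22 × 30 + 11 − 2 = 669 (labels ;00/;01 skipped at this minute). Total = 0 + 8992 + 669 = 9661.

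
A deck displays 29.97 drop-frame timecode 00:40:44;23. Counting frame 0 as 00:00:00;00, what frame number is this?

As if non-drop at 30 labels/s: (0 × 3600 + 40 × 60 + 44) × 30 + 23 = 73343.
Minute boundaries passed: 40; those not divisible by 10: 40 − 4 = 36; dropped labels = 2 × 36 = 72.
Actual frame index = 73343 − 72 = 73271.

73271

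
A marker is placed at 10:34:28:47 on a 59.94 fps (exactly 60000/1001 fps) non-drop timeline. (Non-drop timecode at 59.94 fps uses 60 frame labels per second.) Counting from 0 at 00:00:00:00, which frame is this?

frame 2284127

Total seconds to the label: (10 × 3600 + 34 × 60 + 28) = 38068.
Frame index = 38068 × 60 + 47 = 2284127.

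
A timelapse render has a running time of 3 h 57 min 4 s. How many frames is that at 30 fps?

3 h 57 min 4 s = 14224 s.
Frames = 14224 × 30 = 426720.

426720 frames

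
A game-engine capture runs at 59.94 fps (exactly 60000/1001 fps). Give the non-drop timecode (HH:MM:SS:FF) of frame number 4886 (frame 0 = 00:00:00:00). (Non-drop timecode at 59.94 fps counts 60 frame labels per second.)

00:01:21:26

4886 ÷ 60 = 81 full seconds, remainder 26 frames.
81 s = 0 h 1 min 21 s.
Timecode: 00:01:21:26.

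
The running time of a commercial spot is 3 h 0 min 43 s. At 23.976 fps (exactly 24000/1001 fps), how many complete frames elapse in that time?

3 h 0 min 43 s = 10843 s.
Frames = 10843 × 24000/1001 = 37176000/143 ≈ 259972.0280.
Complete frames: 259972.

259972 frames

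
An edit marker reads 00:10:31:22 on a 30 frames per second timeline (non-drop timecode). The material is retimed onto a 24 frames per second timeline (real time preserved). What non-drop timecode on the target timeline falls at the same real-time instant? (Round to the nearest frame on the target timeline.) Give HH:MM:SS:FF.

Source frame index: (0×3600 + 10×60 + 31) × 30 + 22 = 18952.
Real time: 18952 / (30) = 9476/15 s.
Target frame: (9476/15) × (24) = 75808/5 ≈ 15161.600 → 15162.
At 24 labels/s: frame 15162 → 00:10:31:18.

00:10:31:18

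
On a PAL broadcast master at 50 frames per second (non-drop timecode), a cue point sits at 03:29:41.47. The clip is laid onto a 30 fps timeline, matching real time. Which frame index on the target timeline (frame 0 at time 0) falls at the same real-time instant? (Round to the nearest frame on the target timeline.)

frame 377458

Source frame index: (3×3600 + 29×60 + 41) × 50 + 47 = 629097.
Real time: 629097 / (50) = 629097/50 s.
Target frame: (629097/50) × (30) = 1887291/5 ≈ 377458.200 → 377458.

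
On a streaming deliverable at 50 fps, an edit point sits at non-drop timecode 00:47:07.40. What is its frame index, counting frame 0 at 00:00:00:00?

frame 141390

Total seconds to the label: (0 × 3600 + 47 × 60 + 7) = 2827.
Frame index = 2827 × 50 + 40 = 141390.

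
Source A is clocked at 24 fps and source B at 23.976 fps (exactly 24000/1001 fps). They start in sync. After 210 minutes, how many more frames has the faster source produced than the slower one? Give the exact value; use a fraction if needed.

210 min = 12600 s.
A emits 24 × 12600 = 302400 frames; B emits 24000/1001 × 12600 = 43200000/143.
Difference = 43200/143 frames (≈ 302.0979); B is behind A.

43200/143 frames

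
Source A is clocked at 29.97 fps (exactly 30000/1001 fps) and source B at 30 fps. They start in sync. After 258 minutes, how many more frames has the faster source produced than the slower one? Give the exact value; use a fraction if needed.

464400/1001 frames

258 min = 15480 s.
A emits 30000/1001 × 15480 = 464400000/1001 frames; B emits 30 × 15480 = 464400.
Difference = 464400/1001 frames (≈ 463.9361); B is ahead of A.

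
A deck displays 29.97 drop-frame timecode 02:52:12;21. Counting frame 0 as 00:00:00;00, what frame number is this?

309671

Complete 10-minute blocks: 17, each 17982 frames → 305694.
Remaining 2 whole minutes in the current block: 1800 + 1 × 1798 = 3598 frames.
Within the current minute: 12 × 30 + 21 − 2 = 379 (labels ;00/;01 skipped at this minute). Total = 305694 + 3598 + 379 = 309671.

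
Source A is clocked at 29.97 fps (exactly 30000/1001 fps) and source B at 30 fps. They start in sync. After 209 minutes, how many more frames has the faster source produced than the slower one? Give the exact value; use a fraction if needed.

209 min = 12540 s.
A emits 30000/1001 × 12540 = 34200000/91 frames; B emits 30 × 12540 = 376200.
Difference = 34200/91 frames (≈ 375.8242); B is ahead of A.

34200/91 frames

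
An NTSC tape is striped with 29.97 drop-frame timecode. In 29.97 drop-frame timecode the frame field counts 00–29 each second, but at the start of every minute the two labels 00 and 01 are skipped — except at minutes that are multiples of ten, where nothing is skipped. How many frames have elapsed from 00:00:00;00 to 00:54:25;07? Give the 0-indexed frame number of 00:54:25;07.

As if non-drop at 30 labels/s: (0 × 3600 + 54 × 60 + 25) × 30 + 7 = 97957.
Minute boundaries passed: 54; those not divisible by 10: 54 − 5 = 49; dropped labels = 2 × 49 = 98.
Actual frame index = 97957 − 98 = 97859.

97859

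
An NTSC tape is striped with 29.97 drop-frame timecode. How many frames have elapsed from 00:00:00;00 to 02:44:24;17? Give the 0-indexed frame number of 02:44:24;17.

295641

Complete 10-minute blocks: 16, each 17982 frames → 287712.
Remaining 4 whole minutes in the current block: 1800 + 3 × 1798 = 7194 frames.
Within the current minute: 24 × 30 + 17 − 2 = 735 (labels ;00/;01 skipped at this minute). Total = 287712 + 7194 + 735 = 295641.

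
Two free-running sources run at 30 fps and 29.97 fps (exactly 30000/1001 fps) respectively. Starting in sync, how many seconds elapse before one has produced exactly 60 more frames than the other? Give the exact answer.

2002 seconds

The gap grows by |30000/1001 − 30| = 30/1001 frames per second.
Time for a 60-frame gap: 60 ÷ (30/1001) = 2002 s.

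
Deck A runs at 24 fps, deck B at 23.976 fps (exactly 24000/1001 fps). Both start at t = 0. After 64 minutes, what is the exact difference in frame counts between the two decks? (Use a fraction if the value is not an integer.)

92160/1001 frames

64 min = 3840 s.
A emits 24 × 3840 = 92160 frames; B emits 24000/1001 × 3840 = 92160000/1001.
Difference = 92160/1001 frames (≈ 92.0679); B is behind A.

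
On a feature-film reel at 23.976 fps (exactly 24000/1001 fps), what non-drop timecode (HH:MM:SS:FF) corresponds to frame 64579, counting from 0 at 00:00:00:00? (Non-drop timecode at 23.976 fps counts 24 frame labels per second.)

00:44:50:19

64579 ÷ 24 = 2690 full seconds, remainder 19 frames.
2690 s = 0 h 44 min 50 s.
Timecode: 00:44:50:19.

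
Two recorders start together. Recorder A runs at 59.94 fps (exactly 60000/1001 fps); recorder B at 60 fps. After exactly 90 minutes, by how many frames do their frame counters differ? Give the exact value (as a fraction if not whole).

324000/1001 frames

90 min = 5400 s.
A emits 60000/1001 × 5400 = 324000000/1001 frames; B emits 60 × 5400 = 324000.
Difference = 324000/1001 frames (≈ 323.6763); B is ahead of A.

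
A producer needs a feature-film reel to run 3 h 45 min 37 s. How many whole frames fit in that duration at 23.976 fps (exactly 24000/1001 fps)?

324563 frames

3 h 45 min 37 s = 13537 s.
Frames = 13537 × 24000/1001 = 324888000/1001 ≈ 324563.4366.
Complete frames: 324563.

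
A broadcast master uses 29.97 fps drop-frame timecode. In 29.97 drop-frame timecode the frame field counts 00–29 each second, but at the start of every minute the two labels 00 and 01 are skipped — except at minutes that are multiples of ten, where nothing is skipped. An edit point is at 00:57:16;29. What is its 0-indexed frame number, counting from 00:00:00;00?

As if non-drop at 30 labels/s: (0 × 3600 + 57 × 60 + 16) × 30 + 29 = 103109.
Minute boundaries passed: 57; those not divisible by 10: 57 − 5 = 52; dropped labels = 2 × 52 = 104.
Actual frame index = 103109 − 104 = 103005.

103005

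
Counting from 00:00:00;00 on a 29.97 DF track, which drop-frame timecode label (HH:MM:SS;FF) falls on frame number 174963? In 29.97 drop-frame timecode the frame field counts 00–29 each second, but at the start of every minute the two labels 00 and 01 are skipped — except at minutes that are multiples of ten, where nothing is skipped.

01:37:17;29

Each 10-minute DF block holds 10 × 60 × 30 − 9 × 2 = 17982 frames. 174963 ÷ 17982 → 9 full blocks, remainder 13125.
Within the partial block the first minute is 1800 frames and each further minute 1798, so 7 further minute boundaries passed. Total skipped labels = 18 × 9 + 2 × 7 = 176.
Non-drop label index = 174963 + 176 = 175139; at 30 labels/s that is 01:37:17:29, i.e. DF 01:37:17;29.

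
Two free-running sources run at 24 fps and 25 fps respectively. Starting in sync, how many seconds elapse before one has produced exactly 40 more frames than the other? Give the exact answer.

40 seconds

The gap grows by |25 − 24| = 1 frame per second.
Time for a 40-frame gap: 40 ÷ (1) = 40 s.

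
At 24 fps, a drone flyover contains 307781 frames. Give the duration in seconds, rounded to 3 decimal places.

12824.208 seconds

Running time = 307781 × 1/24 = 307781/24 s ≈ 12824.208 s.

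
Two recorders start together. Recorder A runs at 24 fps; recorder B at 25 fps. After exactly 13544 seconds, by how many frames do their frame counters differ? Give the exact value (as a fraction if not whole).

A emits 24 × 13544 = 325056 frames; B emits 25 × 13544 = 338600.
Difference = 13544 frames; B is ahead of A.

13544 frames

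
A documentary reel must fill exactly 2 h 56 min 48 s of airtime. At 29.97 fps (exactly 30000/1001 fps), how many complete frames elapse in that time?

2 h 56 min 48 s = 10608 s.
Frames = 10608 × 30000/1001 = 24480000/77 ≈ 317922.0779.
Complete frames: 317922.

317922 frames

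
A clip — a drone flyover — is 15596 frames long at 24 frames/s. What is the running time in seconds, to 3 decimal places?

649.833 seconds

Running time = 15596 × 1/24 = 3899/6 s ≈ 649.833 s.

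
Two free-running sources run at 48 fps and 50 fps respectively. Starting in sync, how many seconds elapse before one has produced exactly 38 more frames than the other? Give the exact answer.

19 seconds

The gap grows by |50 − 48| = 2 frames per second.
Time for a 38-frame gap: 38 ÷ (2) = 19 s.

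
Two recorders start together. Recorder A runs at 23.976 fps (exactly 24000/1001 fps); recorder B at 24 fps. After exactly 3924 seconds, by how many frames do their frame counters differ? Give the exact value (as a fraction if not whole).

94176/1001 frames

A emits 24000/1001 × 3924 = 94176000/1001 frames; B emits 24 × 3924 = 94176.
Difference = 94176/1001 frames (≈ 94.0819); B is ahead of A.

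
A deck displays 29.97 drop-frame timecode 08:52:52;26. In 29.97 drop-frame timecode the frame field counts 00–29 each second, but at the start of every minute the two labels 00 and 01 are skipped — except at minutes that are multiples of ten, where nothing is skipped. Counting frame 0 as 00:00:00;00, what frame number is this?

As if non-drop at 30 labels/s: (8 × 3600 + 52 × 60 + 52) × 30 + 26 = 959186.
Minute boundaries passed: 532; those not divisible by 10: 532 − 53 = 479; dropped labels = 2 × 479 = 958.
Actual frame index = 959186 − 958 = 958228.

958228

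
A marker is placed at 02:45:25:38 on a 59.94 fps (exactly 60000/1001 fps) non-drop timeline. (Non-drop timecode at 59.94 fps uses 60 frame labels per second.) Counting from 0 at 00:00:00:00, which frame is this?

Total seconds to the label: (2 × 3600 + 45 × 60 + 25) = 9925.
Frame index = 9925 × 60 + 38 = 595538.

frame 595538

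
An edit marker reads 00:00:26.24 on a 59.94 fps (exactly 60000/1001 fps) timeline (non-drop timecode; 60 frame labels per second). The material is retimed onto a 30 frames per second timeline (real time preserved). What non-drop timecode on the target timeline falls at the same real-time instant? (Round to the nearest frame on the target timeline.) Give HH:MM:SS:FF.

00:00:26:13

Source frame index: (0×3600 + 0×60 + 26) × 60 + 24 = 1584.
Real time: 1584 / (60000/1001) = 33033/1250 s.
Target frame: (33033/1250) × (30) = 99099/125 ≈ 792.792 → 793.
At 30 labels/s: frame 793 → 00:00:26:13.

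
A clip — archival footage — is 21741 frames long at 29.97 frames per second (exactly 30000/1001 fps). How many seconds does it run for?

Running time = 21741 / (30000/1001) = 725.4247 s.

725.4247 seconds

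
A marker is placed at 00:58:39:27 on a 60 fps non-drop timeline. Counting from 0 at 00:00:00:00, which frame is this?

Total seconds to the label: (0 × 3600 + 58 × 60 + 39) = 3519.
Frame index = 3519 × 60 + 27 = 211167.

frame 211167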